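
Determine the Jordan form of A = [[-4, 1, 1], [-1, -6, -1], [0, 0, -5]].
The characteristic polynomial is det(xI - A) = (x + 5)^3, so the eigenvalues are -5 (algebraic multiplicity 3).

For λ = -5: rank(A + 5I) = 1, rank((A + 5I)^2) = 0. The eigenspace has dimension 3 - 1 = 2, so there are 2 Jordan blocks; the rank sequence gives block sizes [2, 1].

Assembling the blocks gives the Jordan form J above.

J = [[-5, 1, 0], [0, -5, 0], [0, 0, -5]]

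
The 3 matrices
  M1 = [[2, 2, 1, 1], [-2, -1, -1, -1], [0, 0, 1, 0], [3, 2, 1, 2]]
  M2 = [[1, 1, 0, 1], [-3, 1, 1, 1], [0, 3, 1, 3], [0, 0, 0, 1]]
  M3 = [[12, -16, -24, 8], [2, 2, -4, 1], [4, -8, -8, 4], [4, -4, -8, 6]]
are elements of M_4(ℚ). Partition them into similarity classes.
Characteristic polynomials: χ_{M1} = (x - 1)^4, χ_{M2} = (x - 1)^4, χ_{M3} = x(x - 4)^3.

{M1, M2}: invariant factors x - 1, (x - 1)^3.

{M3}: invariant factors x - 4, x(x - 4)^2.

Matrices are similar if and only if their invariant-factor lists agree; the partition into similarity classes is {M1, M2}, {M3}.

2 classes: {M1, M2}, {M3}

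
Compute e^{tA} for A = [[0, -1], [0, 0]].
e^{tA} = [[1, -t], [0, 1]]

A has Jordan form J = [[0, 1], [0, 0]] with A = PJP^{-1}, so e^{tA} = P e^{tJ} P^{-1}.

For a Jordan block J_k(λ), e^{tJ_k(λ)} = e^{λt} · (I + tN + t^2 N^2/2! + ... + t^{k-1} N^{k-1}/(k-1)!) where N is the nilpotent superdiagonal part.

Assembling the blocks and conjugating back gives the entries of e^{tA} as shown above.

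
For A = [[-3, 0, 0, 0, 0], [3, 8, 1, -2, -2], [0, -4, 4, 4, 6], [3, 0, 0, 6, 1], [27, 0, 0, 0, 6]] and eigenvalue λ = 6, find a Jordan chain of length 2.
We seek v_1 ∈ ker((A - 6I)^2) \ ker(A - 6I), then set v_{i+1} = (A - 6I) v_i.

One such chain is v_1 = [[0, -1, 3, 0, 0]]^T, v_2 = [[0, 1, -2, 0, 0]]^T. Check: (A - 6I) v_2 = [[0, 0, 0, 0, 0]]^T = 0.

v_1 = [[0, -1, 3, 0, 0]]^T, v_2 = [[0, 1, -2, 0, 0]]^T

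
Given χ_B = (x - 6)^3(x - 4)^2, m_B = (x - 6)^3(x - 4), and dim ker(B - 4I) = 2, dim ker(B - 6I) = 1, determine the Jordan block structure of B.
λ = 4: algebraic multiplicity 2 (exponent in χ_B), largest block size 1 (exponent in m_B), 2 blocks (geometric multiplicity). These force block sizes [1, 1].
λ = 6: algebraic multiplicity 3 (exponent in χ_B), largest block size 3 (exponent in m_B), 1 block (geometric multiplicity). This forces block sizes [3].

Jordan blocks: (4, 1), (4, 1), (6, 3)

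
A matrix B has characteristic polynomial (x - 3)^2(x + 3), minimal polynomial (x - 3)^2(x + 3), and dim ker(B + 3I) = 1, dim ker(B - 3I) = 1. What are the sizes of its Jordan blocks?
λ = -3: algebraic multiplicity 1 (exponent in χ_B), largest block size 1 (exponent in m_B), 1 block (geometric multiplicity). This forces block sizes [1].
λ = 3: algebraic multiplicity 2 (exponent in χ_B), largest block size 2 (exponent in m_B), 1 block (geometric multiplicity). This forces block sizes [2].

Jordan blocks: (-3, 1), (3, 2)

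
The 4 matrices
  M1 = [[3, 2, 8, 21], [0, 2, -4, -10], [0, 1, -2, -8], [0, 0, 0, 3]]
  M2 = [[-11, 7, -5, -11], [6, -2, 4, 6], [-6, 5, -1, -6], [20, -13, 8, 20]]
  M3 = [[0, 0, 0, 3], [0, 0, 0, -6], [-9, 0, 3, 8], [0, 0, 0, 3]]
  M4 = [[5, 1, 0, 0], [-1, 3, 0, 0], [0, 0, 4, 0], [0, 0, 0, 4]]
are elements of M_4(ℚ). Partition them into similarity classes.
3 classes: {M1, M2}, {M3}, {M4}

Characteristic polynomials: χ_{M1} = x^2(x - 3)^2, χ_{M2} = x^2(x - 3)^2, χ_{M3} = x^2(x - 3)^2, χ_{M4} = (x - 4)^4.

{M1, M2}: invariant factors x^2(x - 3)^2.

{M3}: invariant factors x, x(x - 3)^2.

{M4}: invariant factors x - 4, x - 4, (x - 4)^2.

Matrices are similar if and only if their invariant-factor lists agree; the partition into similarity classes is {M1, M2}, {M3}, {M4}.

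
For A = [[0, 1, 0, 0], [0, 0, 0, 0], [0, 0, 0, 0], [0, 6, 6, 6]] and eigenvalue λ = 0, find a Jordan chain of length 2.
We seek v_1 ∈ ker(A^2) \ ker(A), then set v_{i+1} = A v_i.

One such chain is v_1 = [[0, 1, 0, -1]]^T, v_2 = [[1, 0, 0, 0]]^T. Check: A v_2 = [[0, 0, 0, 0]]^T = 0.

v_1 = [[0, 1, 0, -1]]^T, v_2 = [[1, 0, 0, 0]]^T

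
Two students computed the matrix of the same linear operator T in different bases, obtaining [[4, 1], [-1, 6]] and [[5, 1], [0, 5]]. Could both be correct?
Yes.

Two matrices over a field are similar if and only if they have the same invariant factors.

Both A and B have characteristic polynomial (x - 5)^2 and minimal polynomial (x - 5)^2. Computing further, both have invariant factors (x - 5)^2. Hence A and B are similar.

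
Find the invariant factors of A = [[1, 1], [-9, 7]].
The Jordan structure of A has elementary divisors (x - 4)^2. Arranging the block sizes at each eigenvalue in decreasing order and taking row products gives the invariant factors.

Invariant factors (smallest first, each dividing the next): (x - 4)^2.

Check: the last factor (x - 4)^2 is the minimal polynomial, and the product (x - 4)^2 is the characteristic polynomial.

(x - 4)^2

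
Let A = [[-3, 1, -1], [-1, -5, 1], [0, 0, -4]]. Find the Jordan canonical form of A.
J = [[-4, 1, 0], [0, -4, 0], [0, 0, -4]]

The characteristic polynomial is det(xI - A) = (x + 4)^3, so the eigenvalues are -4 (algebraic multiplicity 3).

For λ = -4: rank(A + 4I) = 1, rank((A + 4I)^2) = 0. The eigenspace has dimension 3 - 1 = 2, so there are 2 Jordan blocks; the rank sequence gives block sizes [2, 1].

Assembling the blocks gives the Jordan form J above.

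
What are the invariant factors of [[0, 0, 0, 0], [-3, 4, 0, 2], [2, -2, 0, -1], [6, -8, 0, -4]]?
The Jordan structure of A has elementary divisors x^2, x^2. Arranging the block sizes at each eigenvalue in decreasing order and taking row products gives the invariant factors.

Invariant factors (smallest first, each dividing the next): x^2, x^2.

Check: the last factor x^2 is the minimal polynomial, and the product x^4 is the characteristic polynomial.

x^2, x^2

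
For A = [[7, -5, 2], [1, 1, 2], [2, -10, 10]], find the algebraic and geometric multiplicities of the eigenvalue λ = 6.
algebraic multiplicity 3, geometric multiplicity 2

The characteristic polynomial is (x - 6)^3, so the factor x - 6 appears with exponent 3: the algebraic multiplicity is 3.

rank(A - 6I) = 1, so the eigenspace has dimension 3 - 1 = 2: the geometric multiplicity is 2.

Since 2 < 3, A is not diagonalizable.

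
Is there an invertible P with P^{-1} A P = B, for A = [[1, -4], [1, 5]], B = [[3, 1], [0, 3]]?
Yes.

Two matrices over a field are similar if and only if they have the same invariant factors.

Both A and B have characteristic polynomial (x - 3)^2 and minimal polynomial (x - 3)^2. Computing further, both have invariant factors (x - 3)^2. Hence A and B are similar.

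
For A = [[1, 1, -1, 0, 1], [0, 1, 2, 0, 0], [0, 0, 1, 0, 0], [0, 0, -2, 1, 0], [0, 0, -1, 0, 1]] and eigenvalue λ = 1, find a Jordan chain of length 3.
We seek v_1 ∈ ker((A - I)^3) \ ker((A - I)^2), then set v_{i+1} = (A - I) v_i.

One such chain is v_1 = [[0, 1, 1, -2, 0]]^T, v_2 = [[0, 2, 0, -2, -1]]^T, v_3 = [[1, 0, 0, 0, 0]]^T. Check: (A - I) v_3 = [[0, 0, 0, 0, 0]]^T = 0.

v_1 = [[0, 1, 1, -2, 0]]^T, v_2 = [[0, 2, 0, -2, -1]]^T, v_3 = [[1, 0, 0, 0, 0]]^T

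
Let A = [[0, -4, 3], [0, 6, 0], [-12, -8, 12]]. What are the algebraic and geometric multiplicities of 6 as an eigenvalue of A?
algebraic multiplicity 3, geometric multiplicity 2

The characteristic polynomial is (x - 6)^3, so the factor x - 6 appears with exponent 3: the algebraic multiplicity is 3.

rank(A - 6I) = 1, so the eigenspace has dimension 3 - 1 = 2: the geometric multiplicity is 2.

Since 2 < 3, A is not diagonalizable.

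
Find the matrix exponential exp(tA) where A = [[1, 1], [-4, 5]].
A has Jordan form J = [[3, 1], [0, 3]] with A = PJP^{-1}, so e^{tA} = P e^{tJ} P^{-1}.

For a Jordan block J_k(λ), e^{tJ_k(λ)} = e^{λt} · (I + tN + t^2 N^2/2! + ... + t^{k-1} N^{k-1}/(k-1)!) where N is the nilpotent superdiagonal part.

Assembling the blocks and conjugating back gives the entries of e^{tA} as shown above.

e^{tA} = [[(1 - 2*t)*e^{3*t}, t*e^{3*t}], [-4*t*e^{3*t}, (2*t + 1)*e^{3*t}]]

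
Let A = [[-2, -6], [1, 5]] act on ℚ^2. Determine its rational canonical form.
The invariant factors of A (the non-unit diagonal entries of the Smith normal form of xI - A over ℚ[x]) are (x - 4)(x + 1), each dividing the next. The characteristic polynomial is their product, (x - 4)(x + 1).

The rational canonical form is the block-diagonal matrix of companion matrices C(f_i):
R = [[0, 4], [1, 3]].

R = [[0, 4], [1, 3]]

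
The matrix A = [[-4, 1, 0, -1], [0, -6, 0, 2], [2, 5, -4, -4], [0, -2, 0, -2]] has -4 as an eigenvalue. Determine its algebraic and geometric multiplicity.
algebraic multiplicity 4, geometric multiplicity 2

The characteristic polynomial is (x + 4)^4, so the factor x + 4 appears with exponent 4: the algebraic multiplicity is 4.

rank(A + 4I) = 2, so the eigenspace has dimension 4 - 2 = 2: the geometric multiplicity is 2.

Since 2 < 4, A is not diagonalizable.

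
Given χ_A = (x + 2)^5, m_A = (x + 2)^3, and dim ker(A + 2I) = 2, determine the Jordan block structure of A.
λ = -2: algebraic multiplicity 5 (exponent in χ_A), largest block size 3 (exponent in m_A), 2 blocks (geometric multiplicity). These force block sizes [3, 2].

Jordan blocks: (-2, 3), (-2, 2)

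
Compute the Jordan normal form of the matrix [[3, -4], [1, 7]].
The characteristic polynomial is det(xI - A) = (x - 5)^2, so the eigenvalues are 5 (algebraic multiplicity 2).

For λ = 5: rank(A - 5I) = 1, rank((A - 5I)^2) = 0. The eigenspace has dimension 2 - 1 = 1, so there is 1 Jordan block; the rank sequence gives block sizes [2].

Assembling the blocks gives the Jordan form J above.

J = [[5, 1], [0, 5]]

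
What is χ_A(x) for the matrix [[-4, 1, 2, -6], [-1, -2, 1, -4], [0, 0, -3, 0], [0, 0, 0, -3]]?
xI - A = [[x + 4, -1, -2, 6], [1, x + 2, -1, 4], [0, 0, x + 3, 0], [0, 0, 0, x + 3]].

Expanding det(xI - A) along the first row:
det(xI - A) = + (x + 4)·det([[x + 2, -1, 4], [0, x + 3, 0], [0, 0, x + 3]]) - (-1)·det([[1, -1, 4], [0, x + 3, 0], [0, 0, x + 3]]) + (-2)·det([[1, x + 2, 4], [0, 0, 0], [0, 0, x + 3]]) - (6)·det([[1, x + 2, -1], [0, 0, x + 3], [0, 0, 0]]).

Evaluating gives χ_A(x) = x^4 + 12x^3 + 54x^2 + 108x + 81 = (x + 3)^4.

χ_A(x) = (x + 3)^4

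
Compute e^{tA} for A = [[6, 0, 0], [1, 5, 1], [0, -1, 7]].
e^{tA} = [[e^{6*t}, 0, 0], [t*(2 - t)*e^{6*t}/2, (1 - t)*e^{6*t}, t*e^{6*t}], [-t^2*e^{6*t}/2, -t*e^{6*t}, (t + 1)*e^{6*t}]]

A has Jordan form J = [[6, 1, 0], [0, 6, 1], [0, 0, 6]] with A = PJP^{-1}, so e^{tA} = P e^{tJ} P^{-1}.

For a Jordan block J_k(λ), e^{tJ_k(λ)} = e^{λt} · (I + tN + t^2 N^2/2! + ... + t^{k-1} N^{k-1}/(k-1)!) where N is the nilpotent superdiagonal part.

Assembling the blocks and conjugating back gives the entries of e^{tA} as shown above.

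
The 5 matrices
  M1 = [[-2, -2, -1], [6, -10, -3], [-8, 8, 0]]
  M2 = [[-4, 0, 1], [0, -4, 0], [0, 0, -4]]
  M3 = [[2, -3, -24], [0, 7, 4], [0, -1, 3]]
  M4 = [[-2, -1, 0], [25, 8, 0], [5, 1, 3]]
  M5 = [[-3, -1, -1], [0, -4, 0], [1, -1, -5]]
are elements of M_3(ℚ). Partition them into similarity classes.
Characteristic polynomials: χ_{M1} = (x + 4)^3, χ_{M2} = (x + 4)^3, χ_{M3} = (x - 5)^2(x - 2), χ_{M4} = (x - 3)^3, χ_{M5} = (x + 4)^3.

{M1, M2, M5}: invariant factors x + 4, (x + 4)^2.

{M3}: invariant factors (x - 5)^2(x - 2).

{M4}: invariant factors x - 3, (x - 3)^2.

Matrices are similar if and only if their invariant-factor lists agree; the partition into similarity classes is {M1, M2, M5}, {M3}, {M4}.

3 classes: {M1, M2, M5}, {M3}, {M4}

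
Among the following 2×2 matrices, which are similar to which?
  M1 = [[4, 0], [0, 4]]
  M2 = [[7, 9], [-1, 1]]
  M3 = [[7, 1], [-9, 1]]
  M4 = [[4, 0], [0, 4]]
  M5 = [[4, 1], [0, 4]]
2 classes: {M1, M4}, {M2, M3, M5}

Characteristic polynomials: χ_{M1} = (x - 4)^2, χ_{M2} = (x - 4)^2, χ_{M3} = (x - 4)^2, χ_{M4} = (x - 4)^2, χ_{M5} = (x - 4)^2.

{M1, M4}: invariant factors x - 4, x - 4.

{M2, M3, M5}: invariant factors (x - 4)^2.

Matrices are similar if and only if their invariant-factor lists agree; the partition into similarity classes is {M1, M4}, {M2, M3, M5}.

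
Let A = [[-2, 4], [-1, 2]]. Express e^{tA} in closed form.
A has Jordan form J = [[0, 1], [0, 0]] with A = PJP^{-1}, so e^{tA} = P e^{tJ} P^{-1}.

For a Jordan block J_k(λ), e^{tJ_k(λ)} = e^{λt} · (I + tN + t^2 N^2/2! + ... + t^{k-1} N^{k-1}/(k-1)!) where N is the nilpotent superdiagonal part.

Assembling the blocks and conjugating back gives the entries of e^{tA} as shown above.

e^{tA} = [[1 - 2*t, 4*t], [-t, 2*t + 1]]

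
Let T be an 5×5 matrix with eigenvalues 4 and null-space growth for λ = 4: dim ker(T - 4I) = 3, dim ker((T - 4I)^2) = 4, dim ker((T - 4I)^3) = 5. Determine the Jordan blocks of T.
Jordan blocks: (4, 3), (4, 1), (4, 1)

λ = 4: successive nullity increments [3, 1, 1] count blocks of size ≥ k; block sizes are [3, 1, 1].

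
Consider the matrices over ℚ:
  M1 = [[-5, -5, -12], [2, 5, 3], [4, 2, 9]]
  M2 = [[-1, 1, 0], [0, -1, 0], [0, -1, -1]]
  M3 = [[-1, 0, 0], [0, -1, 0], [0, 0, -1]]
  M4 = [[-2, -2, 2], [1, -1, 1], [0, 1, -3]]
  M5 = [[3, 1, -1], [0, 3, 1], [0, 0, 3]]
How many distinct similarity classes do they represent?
4 classes: {M1, M5}, {M2}, {M3}, {M4}

Characteristic polynomials: χ_{M1} = (x - 3)^3, χ_{M2} = (x + 1)^3, χ_{M3} = (x + 1)^3, χ_{M4} = (x + 2)^3, χ_{M5} = (x - 3)^3.

{M1, M5}: invariant factors (x - 3)^3.

{M2}: invariant factors x + 1, (x + 1)^2.

{M3}: invariant factors x + 1, x + 1, x + 1.

{M4}: invariant factors (x + 2)^3.

Matrices are similar if and only if their invariant-factor lists agree; the partition into similarity classes is {M1, M5}, {M2}, {M3}, {M4}.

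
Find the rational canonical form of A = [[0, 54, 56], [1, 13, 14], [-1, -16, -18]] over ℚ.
R = [[0, 0, 48], [1, 0, 8], [0, 1, -5]]

The invariant factors of A (the non-unit diagonal entries of the Smith normal form of xI - A over ℚ[x]) are (x - 3)(x + 4)^2, each dividing the next. The characteristic polynomial is their product, (x - 3)(x + 4)^2.

The rational canonical form is the block-diagonal matrix of companion matrices C(f_i):
R = [[0, 0, 48], [1, 0, 8], [0, 1, -5]].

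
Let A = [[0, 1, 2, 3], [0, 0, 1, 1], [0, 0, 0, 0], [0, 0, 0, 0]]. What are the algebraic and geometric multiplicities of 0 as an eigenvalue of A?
The characteristic polynomial is x^4, so the factor x appears with exponent 4: the algebraic multiplicity is 4.

rank(A) = 2, so the eigenspace has dimension 4 - 2 = 2: the geometric multiplicity is 2.

Since 2 < 4, A is not diagonalizable.

algebraic multiplicity 4, geometric multiplicity 2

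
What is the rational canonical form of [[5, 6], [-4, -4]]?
R = [[0, -4], [1, 1]]

The invariant factors of A (the non-unit diagonal entries of the Smith normal form of xI - A over ℚ[x]) are x^2 - x + 4, each dividing the next. The characteristic polynomial is their product, x^2 - x + 4.

The rational canonical form is the block-diagonal matrix of companion matrices C(f_i):
R = [[0, -4], [1, 1]].

Note the characteristic polynomial does not split into linear factors over ℚ, so A has no Jordan form over ℚ; the rational canonical form exists over any field.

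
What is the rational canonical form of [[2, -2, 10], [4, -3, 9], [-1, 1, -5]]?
The invariant factors of A (the non-unit diagonal entries of the Smith normal form of xI - A over ℚ[x]) are x(x + 2)(x + 4), each dividing the next. The characteristic polynomial is their product, x(x + 2)(x + 4).

The rational canonical form is the block-diagonal matrix of companion matrices C(f_i):
R = [[0, 0, 0], [1, 0, -8], [0, 1, -6]].

R = [[0, 0, 0], [1, 0, -8], [0, 1, -6]]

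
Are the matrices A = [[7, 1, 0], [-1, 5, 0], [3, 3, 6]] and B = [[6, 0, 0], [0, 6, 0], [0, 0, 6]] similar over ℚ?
Both have characteristic polynomial (x - 6)^3, but the minimal polynomial of A is (x - 6)^2 while the minimal polynomial of B is x - 6. The minimal polynomial is a similarity invariant, so A and B are not similar.

No.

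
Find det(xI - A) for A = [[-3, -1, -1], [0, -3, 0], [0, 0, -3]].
xI - A = [[x + 3, 1, 1], [0, x + 3, 0], [0, 0, x + 3]].

Expanding det(xI - A) along the first row:
det(xI - A) = + (x + 3)·det([[x + 3, 0], [0, x + 3]]) - (1)·det([[0, 0], [0, x + 3]]) + (1)·det([[0, x + 3], [0, 0]]).

Evaluating gives χ_A(x) = x^3 + 9x^2 + 27x + 27 = (x + 3)^3.

χ_A(x) = (x + 3)^3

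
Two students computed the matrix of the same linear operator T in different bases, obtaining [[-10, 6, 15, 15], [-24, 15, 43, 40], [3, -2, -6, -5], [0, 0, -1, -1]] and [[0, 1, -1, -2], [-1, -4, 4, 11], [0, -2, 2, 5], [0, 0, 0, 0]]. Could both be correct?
Both have characteristic polynomial x^2(x + 1)^2, but the minimal polynomial of A is x^2(x + 1) while the minimal polynomial of B is x^2(x + 1)^2. The minimal polynomial is a similarity invariant, so A and B are not similar.

No.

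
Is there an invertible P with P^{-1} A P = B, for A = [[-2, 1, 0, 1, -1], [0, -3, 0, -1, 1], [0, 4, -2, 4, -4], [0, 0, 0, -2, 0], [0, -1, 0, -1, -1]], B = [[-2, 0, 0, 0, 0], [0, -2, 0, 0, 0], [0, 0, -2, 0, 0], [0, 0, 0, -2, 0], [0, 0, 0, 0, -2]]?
No.

Both have characteristic polynomial (x + 2)^5, but the minimal polynomial of A is (x + 2)^2 while the minimal polynomial of B is x + 2. The minimal polynomial is a similarity invariant, so A and B are not similar.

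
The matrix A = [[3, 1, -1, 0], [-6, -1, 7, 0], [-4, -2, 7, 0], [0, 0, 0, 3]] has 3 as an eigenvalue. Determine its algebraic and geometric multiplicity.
The characteristic polynomial is (x - 3)^4, so the factor x - 3 appears with exponent 4: the algebraic multiplicity is 4.

rank(A - 3I) = 2, so the eigenspace has dimension 4 - 2 = 2: the geometric multiplicity is 2.

Since 2 < 4, A is not diagonalizable.

algebraic multiplicity 4, geometric multiplicity 2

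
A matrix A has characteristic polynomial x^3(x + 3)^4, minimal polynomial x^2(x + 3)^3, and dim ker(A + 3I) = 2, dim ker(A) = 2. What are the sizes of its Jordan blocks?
Jordan blocks: (-3, 3), (-3, 1), (0, 2), (0, 1)

λ = -3: algebraic multiplicity 4 (exponent in χ_A), largest block size 3 (exponent in m_A), 2 blocks (geometric multiplicity). These force block sizes [3, 1].
λ = 0: algebraic multiplicity 3 (exponent in χ_A), largest block size 2 (exponent in m_A), 2 blocks (geometric multiplicity). These force block sizes [2, 1].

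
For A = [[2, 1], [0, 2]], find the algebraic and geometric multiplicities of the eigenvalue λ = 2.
algebraic multiplicity 2, geometric multiplicity 1

The characteristic polynomial is (x - 2)^2, so the factor x - 2 appears with exponent 2: the algebraic multiplicity is 2.

rank(A - 2I) = 1, so the eigenspace has dimension 2 - 1 = 1: the geometric multiplicity is 1.

Since 1 < 2, A is not diagonalizable.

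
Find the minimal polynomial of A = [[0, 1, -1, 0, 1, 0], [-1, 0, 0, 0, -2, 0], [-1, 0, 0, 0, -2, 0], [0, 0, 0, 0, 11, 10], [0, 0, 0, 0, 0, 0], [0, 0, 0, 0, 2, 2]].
m_A(x) = x^3(x - 2)

The characteristic polynomial factors as x^5(x - 2). The minimal polynomial is ∏(x - λ)^{k_λ} where k_λ is the size of the largest Jordan block at λ.

For λ = 0: rank(A) = 4, and the largest Jordan block has size 3 (the smallest k with rank(A^k) = rank(A^(k+1))).
For λ = 2: rank(A - 2I) = 5, and the largest Jordan block has size 1 (the smallest k with rank((A - 2I)^k) = rank((A - 2I)^(k+1))).

So m_A(x) = x^3(x - 2).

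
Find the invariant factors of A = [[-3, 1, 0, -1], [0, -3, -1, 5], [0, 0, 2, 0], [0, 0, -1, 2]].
(x - 2)^2(x + 3)^2

The Jordan structure of A has elementary divisors (x + 3)^2, (x - 2)^2. Arranging the block sizes at each eigenvalue in decreasing order and taking row products gives the invariant factors.

Invariant factors (smallest first, each dividing the next): (x - 2)^2(x + 3)^2.

Check: the last factor (x - 2)^2(x + 3)^2 is the minimal polynomial, and the product (x - 2)^2(x + 3)^2 is the characteristic polynomial.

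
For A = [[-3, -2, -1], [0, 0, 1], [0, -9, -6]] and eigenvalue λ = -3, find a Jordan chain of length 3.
We seek v_1 ∈ ker((A + 3I)^3) \ ker((A + 3I)^2), then set v_{i+1} = (A + 3I) v_i.

One such chain is v_1 = [[0, 0, 1]]^T, v_2 = [[-1, 1, -3]]^T, v_3 = [[1, 0, 0]]^T. Check: (A + 3I) v_3 = [[0, 0, 0]]^T = 0.

v_1 = [[0, 0, 1]]^T, v_2 = [[-1, 1, -3]]^T, v_3 = [[1, 0, 0]]^T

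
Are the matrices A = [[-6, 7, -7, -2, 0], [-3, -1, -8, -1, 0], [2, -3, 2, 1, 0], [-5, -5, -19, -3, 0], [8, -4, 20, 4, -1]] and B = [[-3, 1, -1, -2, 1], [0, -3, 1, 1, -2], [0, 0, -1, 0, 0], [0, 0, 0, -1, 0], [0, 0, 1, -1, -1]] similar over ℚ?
Two matrices over a field are similar if and only if they have the same invariant factors.

Both A and B have characteristic polynomial (x + 1)^3(x + 3)^2 and minimal polynomial (x + 1)^2(x + 3)^2. Computing further, both have invariant factors x + 1, (x + 1)^2(x + 3)^2. Hence A and B are similar.

Yes.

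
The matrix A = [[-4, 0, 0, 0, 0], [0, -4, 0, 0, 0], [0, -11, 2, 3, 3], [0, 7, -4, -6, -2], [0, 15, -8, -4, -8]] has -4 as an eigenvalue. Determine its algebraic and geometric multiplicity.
The characteristic polynomial is (x + 4)^5, so the factor x + 4 appears with exponent 5: the algebraic multiplicity is 5.

rank(A + 4I) = 2, so the eigenspace has dimension 5 - 2 = 3: the geometric multiplicity is 3.

Since 3 < 5, A is not diagonalizable.

algebraic multiplicity 5, geometric multiplicity 3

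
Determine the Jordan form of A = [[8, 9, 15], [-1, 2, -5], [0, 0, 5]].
The characteristic polynomial is det(xI - A) = (x - 5)^3, so the eigenvalues are 5 (algebraic multiplicity 3).

For λ = 5: rank(A - 5I) = 1, rank((A - 5I)^2) = 0. The eigenspace has dimension 3 - 1 = 2, so there are 2 Jordan blocks; the rank sequence gives block sizes [2, 1].

Assembling the blocks gives the Jordan form J above.

J = [[5, 1, 0], [0, 5, 0], [0, 0, 5]]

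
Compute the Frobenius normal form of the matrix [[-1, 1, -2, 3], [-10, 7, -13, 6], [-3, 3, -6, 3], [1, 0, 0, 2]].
R = [[0, 0, 0, -6], [1, 0, 0, -3], [0, 1, 0, 3], [0, 0, 1, 2]]

The invariant factors of A (the non-unit diagonal entries of the Smith normal form of xI - A over ℚ[x]) are (x - 2)(x^3 - 3x - 3), each dividing the next. The characteristic polynomial is their product, (x - 2)(x^3 - 3x - 3).

The rational canonical form is the block-diagonal matrix of companion matrices C(f_i):
R = [[0, 0, 0, -6], [1, 0, 0, -3], [0, 1, 0, 3], [0, 0, 1, 2]].

Note the characteristic polynomial does not split into linear factors over ℚ, so A has no Jordan form over ℚ; the rational canonical form exists over any field.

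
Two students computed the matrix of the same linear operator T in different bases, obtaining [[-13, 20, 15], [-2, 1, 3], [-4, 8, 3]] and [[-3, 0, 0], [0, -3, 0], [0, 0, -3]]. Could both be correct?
Both have characteristic polynomial (x + 3)^3, but the minimal polynomial of A is (x + 3)^2 while the minimal polynomial of B is x + 3. The minimal polynomial is a similarity invariant, so A and B are not similar.

No.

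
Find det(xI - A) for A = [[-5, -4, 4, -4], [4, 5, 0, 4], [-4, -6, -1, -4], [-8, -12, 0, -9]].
χ_A(x) = (x + 1)^2(x + 3)(x + 5)

xI - A = [[x + 5, 4, -4, 4], [-4, x - 5, 0, -4], [4, 6, x + 1, 4], [8, 12, 0, x + 9]].

Expanding det(xI - A) along the first row:
det(xI - A) = + (x + 5)·det([[x - 5, 0, -4], [6, x + 1, 4], [12, 0, x + 9]]) - (4)·det([[-4, 0, -4], [4, x + 1, 4], [8, 0, x + 9]]) + (-4)·det([[-4, x - 5, -4], [4, 6, 4], [8, 12, x + 9]]) - (4)·det([[-4, x - 5, 0], [4, 6, x + 1], [8, 12, 0]]).

Evaluating gives χ_A(x) = x^4 + 10x^3 + 32x^2 + 38x + 15 = (x + 1)^2(x + 3)(x + 5).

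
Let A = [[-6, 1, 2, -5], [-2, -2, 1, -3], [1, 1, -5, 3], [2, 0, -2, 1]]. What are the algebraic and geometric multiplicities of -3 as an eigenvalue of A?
algebraic multiplicity 4, geometric multiplicity 2

The characteristic polynomial is (x + 3)^4, so the factor x + 3 appears with exponent 4: the algebraic multiplicity is 4.

rank(A + 3I) = 2, so the eigenspace has dimension 4 - 2 = 2: the geometric multiplicity is 2.

Since 2 < 4, A is not diagonalizable.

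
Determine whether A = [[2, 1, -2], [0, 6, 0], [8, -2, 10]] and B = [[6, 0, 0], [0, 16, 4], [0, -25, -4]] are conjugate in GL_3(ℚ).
Two matrices over a field are similar if and only if they have the same invariant factors.

Both A and B have characteristic polynomial (x - 6)^3 and minimal polynomial (x - 6)^2. Computing further, both have invariant factors x - 6, (x - 6)^2. Hence A and B are similar.

Yes.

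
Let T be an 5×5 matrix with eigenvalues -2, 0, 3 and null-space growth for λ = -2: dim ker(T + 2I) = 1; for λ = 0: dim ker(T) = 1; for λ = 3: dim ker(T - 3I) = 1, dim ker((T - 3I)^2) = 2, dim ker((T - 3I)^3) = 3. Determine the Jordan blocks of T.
λ = -2: successive nullity increments [1] count blocks of size ≥ k; block sizes are [1].
λ = 0: successive nullity increments [1] count blocks of size ≥ k; block sizes are [1].
λ = 3: successive nullity increments [1, 1, 1] count blocks of size ≥ k; block sizes are [3].

Jordan blocks: (-2, 1), (0, 1), (3, 3)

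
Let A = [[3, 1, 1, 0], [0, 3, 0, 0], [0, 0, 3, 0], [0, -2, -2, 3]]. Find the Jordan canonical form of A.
The characteristic polynomial is det(xI - A) = (x - 3)^4, so the eigenvalues are 3 (algebraic multiplicity 4).

For λ = 3: rank(A - 3I) = 1, rank((A - 3I)^2) = 0. The eigenspace has dimension 4 - 1 = 3, so there are 3 Jordan blocks; the rank sequence gives block sizes [2, 1, 1].

Assembling the blocks gives the Jordan form J above.

J = [[3, 1, 0, 0], [0, 3, 0, 0], [0, 0, 3, 0], [0, 0, 0, 3]]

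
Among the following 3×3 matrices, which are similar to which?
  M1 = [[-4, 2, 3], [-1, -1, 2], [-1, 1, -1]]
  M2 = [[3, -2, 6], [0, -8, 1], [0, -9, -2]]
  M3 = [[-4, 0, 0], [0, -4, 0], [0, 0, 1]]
3 classes: {M1}, {M2}, {M3}

Characteristic polynomials: χ_{M1} = (x + 2)^3, χ_{M2} = (x - 3)(x + 5)^2, χ_{M3} = (x - 1)(x + 4)^2.

{M1}: invariant factors (x + 2)^3.

{M2}: invariant factors (x - 3)(x + 5)^2.

{M3}: invariant factors x + 4, (x - 1)(x + 4).

Matrices are similar if and only if their invariant-factor lists agree; the partition into similarity classes is {M1}, {M2}, {M3}.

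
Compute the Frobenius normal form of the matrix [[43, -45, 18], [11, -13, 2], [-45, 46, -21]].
R = [[0, 0, 16], [1, 0, -24], [0, 1, 9]]

The invariant factors of A (the non-unit diagonal entries of the Smith normal form of xI - A over ℚ[x]) are (x - 4)^2(x - 1), each dividing the next. The characteristic polynomial is their product, (x - 4)^2(x - 1).

The rational canonical form is the block-diagonal matrix of companion matrices C(f_i):
R = [[0, 0, 16], [1, 0, -24], [0, 1, 9]].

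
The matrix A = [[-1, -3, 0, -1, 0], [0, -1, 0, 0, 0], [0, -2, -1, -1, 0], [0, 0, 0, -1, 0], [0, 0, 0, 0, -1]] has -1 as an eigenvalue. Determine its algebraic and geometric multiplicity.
algebraic multiplicity 5, geometric multiplicity 3

The characteristic polynomial is (x + 1)^5, so the factor x + 1 appears with exponent 5: the algebraic multiplicity is 5.

rank(A + I) = 2, so the eigenspace has dimension 5 - 2 = 3: the geometric multiplicity is 3.

Since 3 < 5, A is not diagonalizable.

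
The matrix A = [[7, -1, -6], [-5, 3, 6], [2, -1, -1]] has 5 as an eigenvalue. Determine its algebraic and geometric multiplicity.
algebraic multiplicity 1, geometric multiplicity 1

The characteristic polynomial is (x - 5)(x - 2)^2, so the factor x - 5 appears with exponent 1: the algebraic multiplicity is 1.

rank(A - 5I) = 2, so the eigenspace has dimension 3 - 2 = 1: the geometric multiplicity is 1.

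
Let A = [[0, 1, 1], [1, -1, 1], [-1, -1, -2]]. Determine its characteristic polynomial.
χ_A(x) = (x + 1)^3

xI - A = [[x, -1, -1], [-1, x + 1, -1], [1, 1, x + 2]].

Expanding det(xI - A) along the first row:
det(xI - A) = + (x)·det([[x + 1, -1], [1, x + 2]]) - (-1)·det([[-1, -1], [1, x + 2]]) + (-1)·det([[-1, x + 1], [1, 1]]).

Evaluating gives χ_A(x) = x^3 + 3x^2 + 3x + 1 = (x + 1)^3.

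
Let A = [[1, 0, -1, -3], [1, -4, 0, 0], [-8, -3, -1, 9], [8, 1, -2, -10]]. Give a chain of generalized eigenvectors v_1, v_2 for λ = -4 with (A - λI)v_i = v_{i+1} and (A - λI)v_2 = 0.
v_1 = [[0, 1, 0, 0]]^T, v_2 = [[0, 0, -3, 1]]^T

We seek v_1 ∈ ker((A + 4I)^2) \ ker(A + 4I), then set v_{i+1} = (A + 4I) v_i.

One such chain is v_1 = [[0, 1, 0, 0]]^T, v_2 = [[0, 0, -3, 1]]^T. Check: (A + 4I) v_2 = [[0, 0, 0, 0]]^T = 0.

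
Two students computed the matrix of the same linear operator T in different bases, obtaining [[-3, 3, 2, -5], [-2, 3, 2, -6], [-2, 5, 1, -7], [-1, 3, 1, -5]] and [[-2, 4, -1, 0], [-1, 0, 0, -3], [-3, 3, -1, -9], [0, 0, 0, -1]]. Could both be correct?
Two matrices over a field are similar if and only if they have the same invariant factors.

Both A and B have characteristic polynomial (x + 1)^4 and minimal polynomial (x + 1)^3. Computing further, both have invariant factors x + 1, (x + 1)^3. Hence A and B are similar.

Yes.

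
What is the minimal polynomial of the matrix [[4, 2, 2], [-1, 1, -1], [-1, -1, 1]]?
The characteristic polynomial factors as (x - 2)^3. The minimal polynomial is ∏(x - λ)^{k_λ} where k_λ is the size of the largest Jordan block at λ.

For λ = 2: rank(A - 2I) = 1, and the largest Jordan block has size 2 (the smallest k with rank((A - 2I)^k) = rank((A - 2I)^(k+1))).

So m_A(x) = (x - 2)^2.

m_A(x) = (x - 2)^2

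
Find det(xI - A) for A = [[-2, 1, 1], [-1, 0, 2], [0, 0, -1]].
xI - A = [[x + 2, -1, -1], [1, x, -2], [0, 0, x + 1]].

Expanding det(xI - A) along the first row:
det(xI - A) = + (x + 2)·det([[x, -2], [0, x + 1]]) - (-1)·det([[1, -2], [0, x + 1]]) + (-1)·det([[1, x], [0, 0]]).

Evaluating gives χ_A(x) = x^3 + 3x^2 + 3x + 1 = (x + 1)^3.

χ_A(x) = (x + 1)^3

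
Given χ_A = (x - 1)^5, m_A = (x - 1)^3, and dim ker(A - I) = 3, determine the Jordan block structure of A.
λ = 1: algebraic multiplicity 5 (exponent in χ_A), largest block size 3 (exponent in m_A), 3 blocks (geometric multiplicity). These force block sizes [3, 1, 1].

Jordan blocks: (1, 3), (1, 1), (1, 1)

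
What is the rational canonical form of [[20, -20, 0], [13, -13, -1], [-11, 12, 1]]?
The invariant factors of A (the non-unit diagonal entries of the Smith normal form of xI - A over ℚ[x]) are (x - 5)(x^2 - 3x + 4), each dividing the next. The characteristic polynomial is their product, (x - 5)(x^2 - 3x + 4).

The rational canonical form is the block-diagonal matrix of companion matrices C(f_i):
R = [[0, 0, 20], [1, 0, -19], [0, 1, 8]].

Note the characteristic polynomial does not split into linear factors over ℚ, so A has no Jordan form over ℚ; the rational canonical form exists over any field.

R = [[0, 0, 20], [1, 0, -19], [0, 1, 8]]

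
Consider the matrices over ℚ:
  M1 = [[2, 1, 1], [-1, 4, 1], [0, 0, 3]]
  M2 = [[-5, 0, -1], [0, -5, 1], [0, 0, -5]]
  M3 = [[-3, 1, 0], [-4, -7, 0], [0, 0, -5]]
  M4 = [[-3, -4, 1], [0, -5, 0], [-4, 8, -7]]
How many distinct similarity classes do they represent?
2 classes: {M1}, {M2, M3, M4}

Characteristic polynomials: χ_{M1} = (x - 3)^3, χ_{M2} = (x + 5)^3, χ_{M3} = (x + 5)^3, χ_{M4} = (x + 5)^3.

{M1}: invariant factors x - 3, (x - 3)^2.

{M2, M3, M4}: invariant factors x + 5, (x + 5)^2.

Matrices are similar if and only if their invariant-factor lists agree; the partition into similarity classes is {M1}, {M2, M3, M4}.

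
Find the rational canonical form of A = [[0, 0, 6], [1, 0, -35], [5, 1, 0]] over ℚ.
The invariant factors of A (the non-unit diagonal entries of the Smith normal form of xI - A over ℚ[x]) are (x - 1)(x^2 + x + 6), each dividing the next. The characteristic polynomial is their product, (x - 1)(x^2 + x + 6).

The rational canonical form is the block-diagonal matrix of companion matrices C(f_i):
R = [[0, 0, 6], [1, 0, -5], [0, 1, 0]].

Note the characteristic polynomial does not split into linear factors over ℚ, so A has no Jordan form over ℚ; the rational canonical form exists over any field.

R = [[0, 0, 6], [1, 0, -5], [0, 1, 0]]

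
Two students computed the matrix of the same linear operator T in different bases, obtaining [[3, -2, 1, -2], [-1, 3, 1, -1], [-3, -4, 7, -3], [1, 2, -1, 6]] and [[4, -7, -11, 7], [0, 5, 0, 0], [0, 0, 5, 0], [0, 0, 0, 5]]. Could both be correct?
No.

Both have characteristic polynomial (x - 5)^3(x - 4), but the minimal polynomial of A is (x - 5)^2(x - 4) while the minimal polynomial of B is (x - 5)(x - 4). The minimal polynomial is a similarity invariant, so A and B are not similar.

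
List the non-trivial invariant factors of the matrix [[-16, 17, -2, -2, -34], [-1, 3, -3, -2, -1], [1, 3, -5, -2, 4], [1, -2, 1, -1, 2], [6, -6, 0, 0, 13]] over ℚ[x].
The Jordan structure of A has elementary divisors (x + 2), (x + 1)^2, (x + 1)^2. Arranging the block sizes at each eigenvalue in decreasing order and taking row products gives the invariant factors.

Invariant factors (smallest first, each dividing the next): (x + 1)^2, (x + 1)^2(x + 2).

Check: the last factor (x + 1)^2(x + 2) is the minimal polynomial, and the product (x + 1)^4(x + 2) is the characteristic polynomial.

(x + 1)^2, (x + 1)^2(x + 2)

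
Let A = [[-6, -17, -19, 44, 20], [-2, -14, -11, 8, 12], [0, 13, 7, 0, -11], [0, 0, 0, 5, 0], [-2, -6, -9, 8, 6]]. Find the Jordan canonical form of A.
J = [[-4, 1, 0, 0, 0], [0, -4, 1, 0, 0], [0, 0, -4, 0, 0], [0, 0, 0, 5, 0], [0, 0, 0, 0, 5]]

The characteristic polynomial is det(xI - A) = (x - 5)^2(x + 4)^3, so the eigenvalues are -4 (algebraic multiplicity 3), 5 (algebraic multiplicity 2).

For λ = -4: rank(A + 4I) = 4, rank((A + 4I)^2) = 3, rank((A + 4I)^3) = 2. The eigenspace has dimension 5 - 4 = 1, so there is 1 Jordan block; the rank sequence gives block sizes [3].

For λ = 5: rank(A - 5I) = 3. The eigenspace has dimension 5 - 3 = 2, so there are 2 Jordan blocks; the rank sequence gives block sizes [1, 1].

Assembling the blocks gives the Jordan form J above.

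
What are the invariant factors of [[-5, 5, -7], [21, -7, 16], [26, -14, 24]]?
The Jordan structure of A has elementary divisors (x - 4)^3. Arranging the block sizes at each eigenvalue in decreasing order and taking row products gives the invariant factors.

Invariant factors (smallest first, each dividing the next): (x - 4)^3.

Check: the last factor (x - 4)^3 is the minimal polynomial, and the product (x - 4)^3 is the characteristic polynomial.

(x - 4)^3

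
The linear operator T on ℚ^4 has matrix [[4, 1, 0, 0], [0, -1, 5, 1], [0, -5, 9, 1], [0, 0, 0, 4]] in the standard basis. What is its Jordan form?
J = [[4, 1, 0, 0], [0, 4, 1, 0], [0, 0, 4, 0], [0, 0, 0, 4]]

The characteristic polynomial is det(xI - A) = (x - 4)^4, so the eigenvalues are 4 (algebraic multiplicity 4).

For λ = 4: rank(A - 4I) = 2, rank((A - 4I)^2) = 1, rank((A - 4I)^3) = 0. The eigenspace has dimension 4 - 2 = 2, so there are 2 Jordan blocks; the rank sequence gives block sizes [3, 1].

Assembling the blocks gives the Jordan form J above.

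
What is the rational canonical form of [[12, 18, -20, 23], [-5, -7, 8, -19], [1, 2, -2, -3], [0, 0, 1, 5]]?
The invariant factors of A (the non-unit diagonal entries of the Smith normal form of xI - A over ℚ[x]) are x - 3, (x - 3)^2(x + 1), each dividing the next. The characteristic polynomial is their product, (x - 3)^3(x + 1).

The rational canonical form is the block-diagonal matrix of companion matrices C(f_i):
R = [[3, 0, 0, 0], [0, 0, 0, -9], [0, 1, 0, -3], [0, 0, 1, 5]].

R = [[3, 0, 0, 0], [0, 0, 0, -9], [0, 1, 0, -3], [0, 0, 1, 5]]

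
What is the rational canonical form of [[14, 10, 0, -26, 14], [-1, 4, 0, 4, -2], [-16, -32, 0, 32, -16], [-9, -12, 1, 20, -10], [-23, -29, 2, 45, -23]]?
R = [[0, -16, 0, 0, 0], [1, 8, 0, 0, 0], [0, 0, 0, 0, -16], [0, 0, 1, 0, -8], [0, 0, 0, 1, 7]]

The invariant factors of A (the non-unit diagonal entries of the Smith normal form of xI - A over ℚ[x]) are (x - 4)^2, (x - 4)^2(x + 1), each dividing the next. The characteristic polynomial is their product, (x - 4)^4(x + 1).

The rational canonical form is the block-diagonal matrix of companion matrices C(f_i):
R = [[0, -16, 0, 0, 0], [1, 8, 0, 0, 0], [0, 0, 0, 0, -16], [0, 0, 1, 0, -8], [0, 0, 0, 1, 7]].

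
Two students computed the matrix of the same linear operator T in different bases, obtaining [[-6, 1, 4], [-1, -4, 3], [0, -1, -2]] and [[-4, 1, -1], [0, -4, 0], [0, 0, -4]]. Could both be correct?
No.

Both have characteristic polynomial (x + 4)^3, but the minimal polynomial of A is (x + 4)^3 while the minimal polynomial of B is (x + 4)^2. The minimal polynomial is a similarity invariant, so A and B are not similar.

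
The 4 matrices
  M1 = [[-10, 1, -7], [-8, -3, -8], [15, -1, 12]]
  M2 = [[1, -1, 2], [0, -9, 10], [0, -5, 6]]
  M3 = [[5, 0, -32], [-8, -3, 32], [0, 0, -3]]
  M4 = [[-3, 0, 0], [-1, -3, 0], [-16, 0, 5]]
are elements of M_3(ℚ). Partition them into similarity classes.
Characteristic polynomials: χ_{M1} = (x - 5)(x + 3)^2, χ_{M2} = (x - 1)^2(x + 4), χ_{M3} = (x - 5)(x + 3)^2, χ_{M4} = (x - 5)(x + 3)^2.

{M1, M4}: invariant factors (x - 5)(x + 3)^2.

{M2}: invariant factors (x - 1)^2(x + 4).

{M3}: invariant factors x + 3, (x - 5)(x + 3).

Matrices are similar if and only if their invariant-factor lists agree; the partition into similarity classes is {M1, M4}, {M2}, {M3}.

3 classes: {M1, M4}, {M2}, {M3}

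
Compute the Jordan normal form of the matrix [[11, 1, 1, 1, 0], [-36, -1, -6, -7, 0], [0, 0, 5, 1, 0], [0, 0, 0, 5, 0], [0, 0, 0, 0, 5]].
J = [[5, 1, 0, 0, 0], [0, 5, 0, 0, 0], [0, 0, 5, 1, 0], [0, 0, 0, 5, 0], [0, 0, 0, 0, 5]]

The characteristic polynomial is det(xI - A) = (x - 5)^5, so the eigenvalues are 5 (algebraic multiplicity 5).

For λ = 5: rank(A - 5I) = 2, rank((A - 5I)^2) = 0. The eigenspace has dimension 5 - 2 = 3, so there are 3 Jordan blocks; the rank sequence gives block sizes [2, 2, 1].

Assembling the blocks gives the Jordan form J above.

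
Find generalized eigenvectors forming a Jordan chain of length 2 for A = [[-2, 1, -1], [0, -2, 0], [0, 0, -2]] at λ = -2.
We seek v_1 ∈ ker((A + 2I)^2) \ ker(A + 2I), then set v_{i+1} = (A + 2I) v_i.

One such chain is v_1 = [[1, 1, 0]]^T, v_2 = [[1, 0, 0]]^T. Check: (A + 2I) v_2 = [[0, 0, 0]]^T = 0.

v_1 = [[1, 1, 0]]^T, v_2 = [[1, 0, 0]]^T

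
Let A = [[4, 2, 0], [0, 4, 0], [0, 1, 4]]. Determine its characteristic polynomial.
xI - A = [[x - 4, -2, 0], [0, x - 4, 0], [0, -1, x - 4]].

Expanding det(xI - A) along the first row:
det(xI - A) = + (x - 4)·det([[x - 4, 0], [-1, x - 4]]) - (-2)·det([[0, 0], [0, x - 4]]) + (0)·det([[0, x - 4], [0, -1]]).

Evaluating gives χ_A(x) = x^3 - 12x^2 + 48x - 64 = (x - 4)^3.

χ_A(x) = (x - 4)^3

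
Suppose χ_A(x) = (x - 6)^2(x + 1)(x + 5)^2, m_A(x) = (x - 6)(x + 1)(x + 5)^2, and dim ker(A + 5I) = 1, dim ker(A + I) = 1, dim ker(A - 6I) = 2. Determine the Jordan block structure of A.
λ = -5: algebraic multiplicity 2 (exponent in χ_A), largest block size 2 (exponent in m_A), 1 block (geometric multiplicity). This forces block sizes [2].
λ = -1: algebraic multiplicity 1 (exponent in χ_A), largest block size 1 (exponent in m_A), 1 block (geometric multiplicity). This forces block sizes [1].
λ = 6: algebraic multiplicity 2 (exponent in χ_A), largest block size 1 (exponent in m_A), 2 blocks (geometric multiplicity). These force block sizes [1, 1].

Jordan blocks: (-5, 2), (-1, 1), (6, 1), (6, 1)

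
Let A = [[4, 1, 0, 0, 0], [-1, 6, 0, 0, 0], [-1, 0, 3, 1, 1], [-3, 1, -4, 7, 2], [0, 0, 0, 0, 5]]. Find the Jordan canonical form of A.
The characteristic polynomial is det(xI - A) = (x - 5)^5, so the eigenvalues are 5 (algebraic multiplicity 5).

For λ = 5: rank(A - 5I) = 2, rank((A - 5I)^2) = 0. The eigenspace has dimension 5 - 2 = 3, so there are 3 Jordan blocks; the rank sequence gives block sizes [2, 2, 1].

Assembling the blocks gives the Jordan form J above.

J = [[5, 1, 0, 0, 0], [0, 5, 0, 0, 0], [0, 0, 5, 1, 0], [0, 0, 0, 5, 0], [0, 0, 0, 0, 5]]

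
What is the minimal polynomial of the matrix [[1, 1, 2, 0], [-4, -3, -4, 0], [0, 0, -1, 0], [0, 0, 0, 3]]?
The characteristic polynomial factors as (x - 3)(x + 1)^3. The minimal polynomial is ∏(x - λ)^{k_λ} where k_λ is the size of the largest Jordan block at λ.

For λ = -1: rank(A + I) = 2, and the largest Jordan block has size 2 (the smallest k with rank((A + I)^k) = rank((A + I)^(k+1))).
For λ = 3: rank(A - 3I) = 3, and the largest Jordan block has size 1 (the smallest k with rank((A - 3I)^k) = rank((A - 3I)^(k+1))).

So m_A(x) = (x - 3)(x + 1)^2.

m_A(x) = (x - 3)(x + 1)^2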